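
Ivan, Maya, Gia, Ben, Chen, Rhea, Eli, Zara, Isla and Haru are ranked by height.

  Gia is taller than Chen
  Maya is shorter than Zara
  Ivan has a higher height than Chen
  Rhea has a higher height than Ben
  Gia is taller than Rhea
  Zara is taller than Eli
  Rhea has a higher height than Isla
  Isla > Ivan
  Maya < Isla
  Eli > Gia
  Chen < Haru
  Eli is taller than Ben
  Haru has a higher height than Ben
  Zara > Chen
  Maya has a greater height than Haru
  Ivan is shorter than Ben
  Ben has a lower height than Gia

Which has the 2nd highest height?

Eli

The consecutive relations fix a unique order: Chen < Ivan < Ben < Haru < Maya < Isla < Rhea < Gia < Eli < Zara.
The 2nd largest is Eli.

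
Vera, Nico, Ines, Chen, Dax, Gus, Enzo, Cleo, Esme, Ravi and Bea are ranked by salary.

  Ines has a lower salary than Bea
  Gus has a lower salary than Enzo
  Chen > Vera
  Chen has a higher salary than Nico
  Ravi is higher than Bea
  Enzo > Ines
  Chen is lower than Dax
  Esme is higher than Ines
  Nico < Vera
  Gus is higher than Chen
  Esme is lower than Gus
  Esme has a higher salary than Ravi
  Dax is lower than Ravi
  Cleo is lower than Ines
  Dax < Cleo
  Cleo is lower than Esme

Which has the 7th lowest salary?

Bea

The consecutive relations fix a unique order: Nico < Vera < Chen < Dax < Cleo < Ines < Bea < Ravi < Esme < Gus < Enzo.
The 7th smallest is Bea.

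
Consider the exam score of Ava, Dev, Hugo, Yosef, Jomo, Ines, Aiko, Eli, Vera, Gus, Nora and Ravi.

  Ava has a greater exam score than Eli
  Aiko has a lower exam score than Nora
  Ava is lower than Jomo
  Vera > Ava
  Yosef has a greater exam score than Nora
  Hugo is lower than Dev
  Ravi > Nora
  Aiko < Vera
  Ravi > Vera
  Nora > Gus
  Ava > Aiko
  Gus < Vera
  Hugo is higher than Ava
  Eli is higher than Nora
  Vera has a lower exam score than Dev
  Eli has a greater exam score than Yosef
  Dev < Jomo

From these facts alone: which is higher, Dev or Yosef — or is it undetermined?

Yosef < Eli and Eli < Ava give Yosef < Ava.
Then Ava < Hugo extends the chain to Hugo.
With Hugo < Dev: Yosef < Eli < Ava < Hugo < Dev.
So Dev is higher.

Dev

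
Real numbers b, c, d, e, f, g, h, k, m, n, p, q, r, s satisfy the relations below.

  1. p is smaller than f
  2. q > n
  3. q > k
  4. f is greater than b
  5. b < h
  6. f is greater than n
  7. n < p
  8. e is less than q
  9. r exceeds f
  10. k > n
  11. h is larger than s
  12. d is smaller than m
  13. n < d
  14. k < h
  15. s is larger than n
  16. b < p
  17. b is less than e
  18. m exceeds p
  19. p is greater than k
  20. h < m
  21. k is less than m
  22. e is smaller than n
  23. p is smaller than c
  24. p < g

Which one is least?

b

e is not least since b < e; n is not least since e < n; s is not least since n < s; k is not least since n < k; p is not least since b < p; c is not least since p < c; h is not least since s < h; f is not least since b < f; q is not least since k < q; g is not least since p < g; d is not least since n < d; r is not least since f < r; m is not least since p < m.
Only b has nothing below it, so b is the least.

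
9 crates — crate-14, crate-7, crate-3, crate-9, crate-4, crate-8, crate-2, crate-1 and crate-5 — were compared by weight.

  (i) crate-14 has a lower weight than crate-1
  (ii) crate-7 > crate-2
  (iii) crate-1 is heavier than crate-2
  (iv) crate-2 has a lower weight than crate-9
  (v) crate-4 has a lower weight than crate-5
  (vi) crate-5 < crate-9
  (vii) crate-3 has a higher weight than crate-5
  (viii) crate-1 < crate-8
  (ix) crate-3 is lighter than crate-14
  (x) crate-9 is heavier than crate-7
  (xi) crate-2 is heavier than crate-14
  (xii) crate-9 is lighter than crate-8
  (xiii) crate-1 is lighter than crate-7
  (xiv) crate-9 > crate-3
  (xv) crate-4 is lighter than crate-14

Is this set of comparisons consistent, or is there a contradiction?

consistent

The single ordering crate-4 < crate-5 < crate-3 < crate-14 < crate-2 < crate-1 < crate-7 < crate-9 < crate-8 satisfies every listed relation, so no contradiction arises.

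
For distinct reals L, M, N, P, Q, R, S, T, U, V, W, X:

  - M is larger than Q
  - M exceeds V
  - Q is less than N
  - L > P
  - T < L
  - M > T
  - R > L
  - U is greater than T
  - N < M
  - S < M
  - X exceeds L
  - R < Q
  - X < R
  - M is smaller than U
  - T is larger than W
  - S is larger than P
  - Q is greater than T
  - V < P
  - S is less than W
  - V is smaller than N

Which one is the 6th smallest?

Piecing the relations together gives one ordering: V < P < S < W < T < L < X < R < Q < N < M < U.
Counting 6 from the smallest end gives L.

L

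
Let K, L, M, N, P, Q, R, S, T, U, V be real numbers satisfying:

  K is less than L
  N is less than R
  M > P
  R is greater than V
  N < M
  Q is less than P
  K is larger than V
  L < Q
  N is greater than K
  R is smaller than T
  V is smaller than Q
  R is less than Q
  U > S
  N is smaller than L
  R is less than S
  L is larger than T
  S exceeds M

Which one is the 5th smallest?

T

Piecing the relations together gives one ordering: V < K < N < R < T < L < Q < P < M < S < U.
Counting 5 from the smallest end gives T.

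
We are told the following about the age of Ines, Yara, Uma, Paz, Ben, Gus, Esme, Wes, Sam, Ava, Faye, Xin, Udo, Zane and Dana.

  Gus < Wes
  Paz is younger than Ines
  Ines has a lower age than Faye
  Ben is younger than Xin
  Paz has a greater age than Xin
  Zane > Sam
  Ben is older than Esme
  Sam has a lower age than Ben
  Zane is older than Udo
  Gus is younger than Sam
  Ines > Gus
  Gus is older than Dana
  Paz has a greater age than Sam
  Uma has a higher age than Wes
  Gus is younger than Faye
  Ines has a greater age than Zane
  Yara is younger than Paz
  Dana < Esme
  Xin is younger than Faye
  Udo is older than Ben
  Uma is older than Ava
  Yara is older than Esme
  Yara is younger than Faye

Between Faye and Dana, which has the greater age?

Faye

Link the given pairs in sequence: Dana < Gus; Gus < Sam; Sam < Ben; Ben < Udo; Udo < Zane; Zane < Ines; Ines < Faye.
Together: Dana < Gus < Sam < Ben < Udo < Zane < Ines < Faye.
So Dana < Faye; Faye is the older of the two.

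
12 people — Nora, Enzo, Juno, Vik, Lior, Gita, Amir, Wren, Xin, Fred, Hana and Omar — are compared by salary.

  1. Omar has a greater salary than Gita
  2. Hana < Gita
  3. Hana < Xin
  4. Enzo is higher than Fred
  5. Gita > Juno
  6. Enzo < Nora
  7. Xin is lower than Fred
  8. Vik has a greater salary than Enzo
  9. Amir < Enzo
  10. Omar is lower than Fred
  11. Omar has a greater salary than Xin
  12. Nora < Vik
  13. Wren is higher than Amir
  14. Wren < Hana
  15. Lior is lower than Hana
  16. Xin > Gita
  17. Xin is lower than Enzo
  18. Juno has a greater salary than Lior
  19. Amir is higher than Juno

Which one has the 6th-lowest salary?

The consecutive relations fix a unique order: Lior < Juno < Amir < Wren < Hana < Gita < Xin < Omar < Fred < Enzo < Nora < Vik.
The 6th smallest is Gita.

Gita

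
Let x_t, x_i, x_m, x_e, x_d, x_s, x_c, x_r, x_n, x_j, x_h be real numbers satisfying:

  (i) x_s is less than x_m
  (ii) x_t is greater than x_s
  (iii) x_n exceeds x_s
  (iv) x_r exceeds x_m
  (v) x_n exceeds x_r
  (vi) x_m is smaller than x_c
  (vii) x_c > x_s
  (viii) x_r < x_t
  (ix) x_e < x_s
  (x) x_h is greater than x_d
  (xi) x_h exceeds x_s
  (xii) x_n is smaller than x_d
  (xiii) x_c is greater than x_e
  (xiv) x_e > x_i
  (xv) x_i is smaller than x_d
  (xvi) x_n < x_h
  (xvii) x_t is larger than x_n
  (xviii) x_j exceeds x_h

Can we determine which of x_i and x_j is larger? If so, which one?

The relevant relations are x_i < x_e; x_e < x_s; x_s < x_m; x_m < x_r; x_r < x_n; x_n < x_d; x_d < x_h; x_h < x_j.
Together: x_i < x_e < x_s < x_m < x_r < x_n < x_d < x_h < x_j.
So x_j is larger.

x_j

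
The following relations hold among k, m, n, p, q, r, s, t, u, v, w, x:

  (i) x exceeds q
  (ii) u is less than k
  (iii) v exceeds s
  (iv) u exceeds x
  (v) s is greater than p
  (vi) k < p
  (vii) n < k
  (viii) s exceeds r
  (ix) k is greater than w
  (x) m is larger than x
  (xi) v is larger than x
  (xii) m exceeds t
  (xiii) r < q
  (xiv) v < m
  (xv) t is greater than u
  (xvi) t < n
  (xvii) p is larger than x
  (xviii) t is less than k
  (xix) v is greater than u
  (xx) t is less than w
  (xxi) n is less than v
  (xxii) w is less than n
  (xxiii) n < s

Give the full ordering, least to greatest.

Each adjacent pair is fixed by a given relation: r < q; q < x; x < u; u < t; t < w; w < n; n < k; k < p; p < s; s < v; v < m. Chaining them end to end gives the full order.

r < q < x < u < t < w < n < k < p < s < v < m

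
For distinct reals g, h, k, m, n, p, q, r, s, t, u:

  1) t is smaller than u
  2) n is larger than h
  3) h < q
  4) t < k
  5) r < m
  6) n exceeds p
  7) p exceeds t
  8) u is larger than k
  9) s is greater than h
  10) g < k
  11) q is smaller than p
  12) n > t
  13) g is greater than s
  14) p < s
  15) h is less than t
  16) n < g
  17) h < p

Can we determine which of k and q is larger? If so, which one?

k

q < p and p < n give q < n.
Then n < g extends the chain to g.
With g < k: q < p < n < g < k.
So k is larger.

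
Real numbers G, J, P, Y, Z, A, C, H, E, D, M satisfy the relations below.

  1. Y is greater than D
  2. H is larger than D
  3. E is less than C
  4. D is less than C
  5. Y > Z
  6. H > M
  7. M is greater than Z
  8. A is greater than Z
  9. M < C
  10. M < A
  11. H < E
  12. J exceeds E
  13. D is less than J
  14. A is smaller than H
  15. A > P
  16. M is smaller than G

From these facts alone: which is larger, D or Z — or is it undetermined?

Following every chain through Z: above Z we get M, A, Y, G, H, E, J, C.
D is not reached, and no chain runs the other way from D to Z.
So the given relations leave the order of Z and D undetermined.

undetermined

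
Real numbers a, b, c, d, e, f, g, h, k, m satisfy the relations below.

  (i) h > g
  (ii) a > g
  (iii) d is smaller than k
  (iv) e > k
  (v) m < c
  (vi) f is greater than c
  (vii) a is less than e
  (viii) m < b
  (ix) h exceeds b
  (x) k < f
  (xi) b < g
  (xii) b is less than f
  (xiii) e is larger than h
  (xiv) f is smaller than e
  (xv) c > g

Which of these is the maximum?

m is not greatest since m < c; d is not greatest since d < k; b is not greatest since b < g; k is not greatest since k < f; g is not greatest since g < c; h is not greatest since h < e; c is not greatest since c < f; a is not greatest since a < e; f is not greatest since f < e.
Only e has nothing above it, so e is the maximum.

e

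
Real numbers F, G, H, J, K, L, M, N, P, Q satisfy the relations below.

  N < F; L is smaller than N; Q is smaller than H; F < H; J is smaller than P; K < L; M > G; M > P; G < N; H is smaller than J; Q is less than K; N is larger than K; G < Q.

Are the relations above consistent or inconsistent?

Every relation is compatible with G < Q < K < L < N < F < H < J < P < M; the set is consistent.

consistent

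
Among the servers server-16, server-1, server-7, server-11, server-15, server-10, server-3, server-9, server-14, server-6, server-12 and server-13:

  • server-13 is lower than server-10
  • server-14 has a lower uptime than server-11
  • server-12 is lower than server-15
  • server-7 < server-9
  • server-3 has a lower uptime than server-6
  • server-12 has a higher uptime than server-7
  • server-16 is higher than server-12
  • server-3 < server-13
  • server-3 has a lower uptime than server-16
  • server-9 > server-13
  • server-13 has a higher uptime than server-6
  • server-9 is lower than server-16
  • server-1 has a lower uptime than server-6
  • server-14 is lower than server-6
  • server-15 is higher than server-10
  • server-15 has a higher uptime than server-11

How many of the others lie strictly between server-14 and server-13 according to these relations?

The relations place server-14 below server-13. An element lies strictly between them when it is forced above server-14 and also forced below server-13.
Above server-14: {server-11, server-6, server-10, server-15, server-9, server-16}. Below server-13: {server-3, server-1, server-6}.
Intersection: {server-6} — 1.

1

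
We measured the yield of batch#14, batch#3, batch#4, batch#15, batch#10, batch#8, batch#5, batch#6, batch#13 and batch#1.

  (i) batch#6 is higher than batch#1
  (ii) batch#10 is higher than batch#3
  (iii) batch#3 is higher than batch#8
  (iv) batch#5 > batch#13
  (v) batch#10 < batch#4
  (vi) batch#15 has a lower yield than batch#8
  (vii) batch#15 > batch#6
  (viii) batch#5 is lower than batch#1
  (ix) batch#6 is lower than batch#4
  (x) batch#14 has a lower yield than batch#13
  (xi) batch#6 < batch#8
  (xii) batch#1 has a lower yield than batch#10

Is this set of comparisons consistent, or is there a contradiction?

consistent

Every relation is compatible with batch#14 < batch#13 < batch#5 < batch#1 < batch#6 < batch#15 < batch#8 < batch#3 < batch#10 < batch#4; the set is consistent.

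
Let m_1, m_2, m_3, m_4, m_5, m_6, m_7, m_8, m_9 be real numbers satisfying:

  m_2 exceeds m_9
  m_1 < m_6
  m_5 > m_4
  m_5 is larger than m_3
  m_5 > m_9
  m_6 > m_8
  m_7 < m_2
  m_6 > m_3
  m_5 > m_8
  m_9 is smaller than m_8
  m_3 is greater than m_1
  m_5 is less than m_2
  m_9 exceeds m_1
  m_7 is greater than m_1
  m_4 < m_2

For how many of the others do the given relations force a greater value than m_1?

7

From m_1 the given relations immediately reach m_9, m_3, m_7, m_6.
From those, m_8, m_5, m_2 — 7 in total.
No other element is forced above m_1 by the given relations, so the count is 7.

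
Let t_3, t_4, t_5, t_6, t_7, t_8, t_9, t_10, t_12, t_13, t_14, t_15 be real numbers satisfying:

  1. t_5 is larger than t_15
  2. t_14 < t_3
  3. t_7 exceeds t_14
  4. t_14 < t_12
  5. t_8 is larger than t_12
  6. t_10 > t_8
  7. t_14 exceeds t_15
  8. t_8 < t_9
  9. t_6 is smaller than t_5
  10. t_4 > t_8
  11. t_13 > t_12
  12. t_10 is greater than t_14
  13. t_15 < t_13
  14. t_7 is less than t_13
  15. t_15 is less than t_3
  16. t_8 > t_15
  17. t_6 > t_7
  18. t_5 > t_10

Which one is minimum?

t_15

Chaining upward from t_15: directly above it, t_14, t_8, t_3, t_13, t_5; then t_12, t_7, t_9, t_4, t_10; then t_6.
That covers every other element, and nothing is given below t_15, so t_15 is the minimum.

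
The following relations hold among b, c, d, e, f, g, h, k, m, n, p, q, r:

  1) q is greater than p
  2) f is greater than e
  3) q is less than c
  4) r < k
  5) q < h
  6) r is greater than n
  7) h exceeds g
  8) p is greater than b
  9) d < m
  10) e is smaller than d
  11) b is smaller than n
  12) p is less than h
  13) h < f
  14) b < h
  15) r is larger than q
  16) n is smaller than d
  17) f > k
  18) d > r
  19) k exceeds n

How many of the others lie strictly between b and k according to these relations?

Chaining upward from b reaches: p, q, n, r, d, c, m, h, f.
Chaining downward from k reaches: p, q, n, r.
Strictly between b and k are those in both lists: p, q, n, r — 4 elements.

4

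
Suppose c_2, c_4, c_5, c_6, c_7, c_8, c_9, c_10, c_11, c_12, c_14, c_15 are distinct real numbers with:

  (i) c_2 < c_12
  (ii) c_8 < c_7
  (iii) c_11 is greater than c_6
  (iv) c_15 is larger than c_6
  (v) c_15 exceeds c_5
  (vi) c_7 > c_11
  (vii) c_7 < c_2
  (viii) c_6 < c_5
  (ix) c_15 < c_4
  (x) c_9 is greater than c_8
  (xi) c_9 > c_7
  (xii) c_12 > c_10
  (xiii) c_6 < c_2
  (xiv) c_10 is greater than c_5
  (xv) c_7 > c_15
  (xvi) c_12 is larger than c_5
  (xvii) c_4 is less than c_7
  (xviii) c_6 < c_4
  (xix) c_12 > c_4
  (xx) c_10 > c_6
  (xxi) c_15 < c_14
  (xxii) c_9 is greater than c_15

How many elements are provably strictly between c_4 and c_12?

2

The relations place c_4 below c_12. An element lies strictly between them when it is forced above c_4 and also forced below c_12.
Above c_4: {c_7, c_2, c_9}. Below c_12: {c_8, c_6, c_5, c_15, c_11, c_7, c_2, c_10}.
Intersection: {c_7, c_2} — 2.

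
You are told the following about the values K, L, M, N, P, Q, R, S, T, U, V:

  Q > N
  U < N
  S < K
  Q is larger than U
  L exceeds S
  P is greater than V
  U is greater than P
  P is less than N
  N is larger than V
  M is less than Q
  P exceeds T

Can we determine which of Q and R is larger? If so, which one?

Following every chain through R: nothing is chained to R.
Q is not reached, and no chain runs the other way from Q to R.
So the given relations leave the order of R and Q undetermined.

undetermined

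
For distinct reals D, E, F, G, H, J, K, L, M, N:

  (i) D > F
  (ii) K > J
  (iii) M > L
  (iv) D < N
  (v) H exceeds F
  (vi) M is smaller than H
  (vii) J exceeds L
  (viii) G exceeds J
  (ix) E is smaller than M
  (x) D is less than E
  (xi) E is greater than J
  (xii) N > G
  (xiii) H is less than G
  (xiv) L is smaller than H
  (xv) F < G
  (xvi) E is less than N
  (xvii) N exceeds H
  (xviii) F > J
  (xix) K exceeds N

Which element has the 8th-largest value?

The consecutive relations fix a unique order: L < J < F < D < E < M < H < G < N < K.
The 8th largest is F.

F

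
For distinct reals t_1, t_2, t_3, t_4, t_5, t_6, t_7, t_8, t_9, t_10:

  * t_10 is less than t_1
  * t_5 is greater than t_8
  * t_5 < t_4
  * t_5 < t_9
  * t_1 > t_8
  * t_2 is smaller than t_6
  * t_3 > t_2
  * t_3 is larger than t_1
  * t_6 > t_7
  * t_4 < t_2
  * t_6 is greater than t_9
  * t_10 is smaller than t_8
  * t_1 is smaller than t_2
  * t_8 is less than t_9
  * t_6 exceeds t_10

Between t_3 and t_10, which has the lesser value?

t_10

t_10 < t_8 and t_8 < t_5 give t_10 < t_5.
Then t_5 < t_4 extends the chain to t_4.
With t_4 < t_2: t_10 < t_8 < t_5 < t_4 < t_2.
With t_2 < t_3: t_10 < t_8 < t_5 < t_4 < t_2 < t_3.
So t_10 < t_3; t_10 is the smaller of the two.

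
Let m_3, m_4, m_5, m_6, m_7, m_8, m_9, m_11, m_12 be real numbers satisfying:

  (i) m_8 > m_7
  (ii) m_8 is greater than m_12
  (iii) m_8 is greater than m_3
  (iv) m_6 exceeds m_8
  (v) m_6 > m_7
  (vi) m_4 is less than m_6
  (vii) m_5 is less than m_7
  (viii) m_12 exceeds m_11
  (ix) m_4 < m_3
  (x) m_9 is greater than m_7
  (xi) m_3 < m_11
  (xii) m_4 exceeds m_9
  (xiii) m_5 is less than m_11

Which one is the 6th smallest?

m_11

The consecutive relations fix a unique order: m_5 < m_7 < m_9 < m_4 < m_3 < m_11 < m_12 < m_8 < m_6.
Counting 6 from the smallest end gives m_11.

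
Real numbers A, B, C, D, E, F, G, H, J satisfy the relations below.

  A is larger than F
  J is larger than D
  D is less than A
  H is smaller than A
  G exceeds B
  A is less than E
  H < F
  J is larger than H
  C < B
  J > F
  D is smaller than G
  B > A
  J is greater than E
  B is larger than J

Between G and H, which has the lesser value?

H < F and F < A give H < A.
Then A < E extends the chain to E.
Then E < J extends the chain to J.
Then J < B extends the chain to B.
With B < G: H < F < A < E < J < B < G.
So H < G; H is the smaller of the two.

H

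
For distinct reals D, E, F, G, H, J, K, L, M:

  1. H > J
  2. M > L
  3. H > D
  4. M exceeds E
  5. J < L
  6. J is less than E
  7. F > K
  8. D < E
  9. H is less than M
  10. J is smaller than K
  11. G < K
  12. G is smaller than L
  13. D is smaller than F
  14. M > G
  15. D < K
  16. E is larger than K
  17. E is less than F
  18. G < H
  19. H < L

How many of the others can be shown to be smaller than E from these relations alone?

4

Directly below E: J, D, K.
One step further: G (4 so far).
No other element is forced below E by the given relations, so the count is 4.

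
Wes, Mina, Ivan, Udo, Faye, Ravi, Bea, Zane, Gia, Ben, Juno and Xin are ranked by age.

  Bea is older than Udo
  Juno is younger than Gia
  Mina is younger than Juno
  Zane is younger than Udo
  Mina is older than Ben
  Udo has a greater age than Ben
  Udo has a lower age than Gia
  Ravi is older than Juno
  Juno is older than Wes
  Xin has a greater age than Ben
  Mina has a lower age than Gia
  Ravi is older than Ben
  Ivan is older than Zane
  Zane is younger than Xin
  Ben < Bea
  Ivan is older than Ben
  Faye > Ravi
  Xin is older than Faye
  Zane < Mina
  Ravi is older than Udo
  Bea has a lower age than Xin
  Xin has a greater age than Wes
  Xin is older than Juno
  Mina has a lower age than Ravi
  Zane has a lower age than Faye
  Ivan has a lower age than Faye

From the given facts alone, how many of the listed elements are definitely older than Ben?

9

The elements the relations force above Ben are Udo, Mina, Juno, Ravi, Bea, Ivan, Faye, Gia, Xin — no chain reaches any other.
That is 9.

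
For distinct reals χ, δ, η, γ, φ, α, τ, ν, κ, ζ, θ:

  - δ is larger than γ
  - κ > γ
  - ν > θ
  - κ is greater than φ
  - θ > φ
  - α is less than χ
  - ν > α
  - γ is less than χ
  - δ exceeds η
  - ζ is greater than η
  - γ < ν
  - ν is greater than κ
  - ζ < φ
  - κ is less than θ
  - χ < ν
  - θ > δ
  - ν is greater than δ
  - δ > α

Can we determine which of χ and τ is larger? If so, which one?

Following every chain through τ: nothing is chained to τ.
χ is not reached, and no chain runs the other way from χ to τ.
So the given relations leave the order of τ and χ undetermined.

undetermined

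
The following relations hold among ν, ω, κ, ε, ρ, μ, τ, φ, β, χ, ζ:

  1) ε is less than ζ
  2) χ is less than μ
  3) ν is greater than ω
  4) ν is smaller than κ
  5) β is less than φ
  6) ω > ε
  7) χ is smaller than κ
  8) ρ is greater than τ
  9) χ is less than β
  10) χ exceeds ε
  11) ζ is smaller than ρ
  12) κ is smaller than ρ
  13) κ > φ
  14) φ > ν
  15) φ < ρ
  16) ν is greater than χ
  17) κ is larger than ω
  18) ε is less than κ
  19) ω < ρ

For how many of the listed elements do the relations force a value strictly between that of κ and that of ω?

2

Chaining upward from ω reaches: ν, φ, ρ.
Chaining downward from κ reaches: ε, χ, ν, β, φ.
Strictly between ω and κ are those in both lists: ν, φ — 2 elements.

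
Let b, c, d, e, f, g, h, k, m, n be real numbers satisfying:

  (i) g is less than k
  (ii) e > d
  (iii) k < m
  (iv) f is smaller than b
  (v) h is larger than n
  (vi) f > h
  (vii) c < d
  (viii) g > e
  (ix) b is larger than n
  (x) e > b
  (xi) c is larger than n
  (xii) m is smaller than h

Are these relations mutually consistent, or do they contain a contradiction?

inconsistent

We have b < e stated directly, yet also e < g < k < m < h < f < b by chaining the others — so e < b. Contradiction.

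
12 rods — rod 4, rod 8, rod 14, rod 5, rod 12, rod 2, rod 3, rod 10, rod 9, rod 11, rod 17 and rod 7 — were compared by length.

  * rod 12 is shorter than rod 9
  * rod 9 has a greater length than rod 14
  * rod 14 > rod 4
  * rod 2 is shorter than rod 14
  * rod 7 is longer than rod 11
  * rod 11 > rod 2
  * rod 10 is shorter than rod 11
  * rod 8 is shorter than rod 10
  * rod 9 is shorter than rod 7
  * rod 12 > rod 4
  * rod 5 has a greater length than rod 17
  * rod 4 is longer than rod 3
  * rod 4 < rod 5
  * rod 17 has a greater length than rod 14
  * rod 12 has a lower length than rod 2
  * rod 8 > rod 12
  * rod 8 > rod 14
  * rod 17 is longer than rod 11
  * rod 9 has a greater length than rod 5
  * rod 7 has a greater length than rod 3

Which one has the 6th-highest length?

Piecing the relations together gives one ordering: rod 3 < rod 4 < rod 12 < rod 2 < rod 14 < rod 8 < rod 10 < rod 11 < rod 17 < rod 5 < rod 9 < rod 7.
The 6th largest is rod 10.

rod 10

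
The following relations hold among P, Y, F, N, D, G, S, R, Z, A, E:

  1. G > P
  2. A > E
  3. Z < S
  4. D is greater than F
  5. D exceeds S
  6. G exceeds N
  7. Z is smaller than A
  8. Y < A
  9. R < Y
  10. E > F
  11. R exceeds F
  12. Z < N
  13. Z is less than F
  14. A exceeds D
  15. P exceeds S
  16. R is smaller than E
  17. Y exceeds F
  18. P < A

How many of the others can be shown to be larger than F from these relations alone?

From F the given relations immediately reach R, Y, E, D.
From those, A — 5 in total.
Nothing else is reachable above F; 5 in all.

5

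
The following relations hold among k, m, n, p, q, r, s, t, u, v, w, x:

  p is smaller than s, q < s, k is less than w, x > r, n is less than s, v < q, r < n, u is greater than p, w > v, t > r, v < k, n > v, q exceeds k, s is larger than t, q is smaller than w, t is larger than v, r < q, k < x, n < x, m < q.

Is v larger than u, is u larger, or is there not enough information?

undetermined

Following every chain through v: above v we get k, n, q, t, w, x, s.
u is not reached, and no chain runs the other way from u to v.
So the given relations leave the order of v and u undetermined.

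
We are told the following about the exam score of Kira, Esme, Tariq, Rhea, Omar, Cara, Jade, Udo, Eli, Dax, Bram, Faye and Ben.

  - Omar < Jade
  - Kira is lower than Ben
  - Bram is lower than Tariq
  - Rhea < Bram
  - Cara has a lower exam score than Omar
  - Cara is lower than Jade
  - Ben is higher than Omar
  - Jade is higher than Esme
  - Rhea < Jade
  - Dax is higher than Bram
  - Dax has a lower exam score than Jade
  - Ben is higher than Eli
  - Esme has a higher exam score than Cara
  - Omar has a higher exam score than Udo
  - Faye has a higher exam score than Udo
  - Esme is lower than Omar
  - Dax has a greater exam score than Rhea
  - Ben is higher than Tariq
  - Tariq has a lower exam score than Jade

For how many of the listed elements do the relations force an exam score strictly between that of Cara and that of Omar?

1

Chaining upward from Cara reaches: Esme, Jade, Ben.
Chaining downward from Omar reaches: Udo, Esme.
Strictly between Cara and Omar are those in both lists: Esme — 1 element.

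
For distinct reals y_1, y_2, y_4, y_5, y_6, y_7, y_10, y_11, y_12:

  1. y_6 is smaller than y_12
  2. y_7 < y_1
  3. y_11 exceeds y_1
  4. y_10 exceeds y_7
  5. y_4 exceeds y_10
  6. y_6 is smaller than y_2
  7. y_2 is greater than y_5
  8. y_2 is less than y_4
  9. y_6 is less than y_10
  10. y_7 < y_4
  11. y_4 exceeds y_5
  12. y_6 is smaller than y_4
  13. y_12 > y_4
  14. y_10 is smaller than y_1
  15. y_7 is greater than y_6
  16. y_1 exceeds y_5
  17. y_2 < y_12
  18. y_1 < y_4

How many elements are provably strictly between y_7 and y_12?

Chaining upward from y_7 reaches: y_10, y_1, y_4, y_11.
Chaining downward from y_12 reaches: y_6, y_5, y_2, y_10, y_1, y_4.
Strictly between y_7 and y_12 are those in both lists: y_10, y_1, y_4 — 3 elements.

3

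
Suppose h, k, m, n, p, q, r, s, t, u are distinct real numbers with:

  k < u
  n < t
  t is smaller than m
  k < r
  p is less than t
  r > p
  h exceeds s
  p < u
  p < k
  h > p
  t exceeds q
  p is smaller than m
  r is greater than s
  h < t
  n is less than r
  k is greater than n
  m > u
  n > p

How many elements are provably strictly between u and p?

The relations place p below u. An element lies strictly between them when it is forced above p and also forced below u.
Above p: {n, k, h, t, r, m}. Below u: {n, k}.
Intersection: {n, k} — 2.

2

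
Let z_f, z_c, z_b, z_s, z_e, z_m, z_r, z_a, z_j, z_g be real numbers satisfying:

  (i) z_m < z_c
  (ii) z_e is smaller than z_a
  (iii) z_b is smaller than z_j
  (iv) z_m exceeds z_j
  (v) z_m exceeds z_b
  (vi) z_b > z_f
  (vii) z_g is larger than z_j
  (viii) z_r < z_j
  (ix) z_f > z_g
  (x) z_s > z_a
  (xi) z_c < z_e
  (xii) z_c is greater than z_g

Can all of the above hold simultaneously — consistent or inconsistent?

inconsistent

Chaining the given relations yields z_j < z_g < z_f < z_b, so z_j < z_b. But one relation states z_b < z_j. These cannot both hold.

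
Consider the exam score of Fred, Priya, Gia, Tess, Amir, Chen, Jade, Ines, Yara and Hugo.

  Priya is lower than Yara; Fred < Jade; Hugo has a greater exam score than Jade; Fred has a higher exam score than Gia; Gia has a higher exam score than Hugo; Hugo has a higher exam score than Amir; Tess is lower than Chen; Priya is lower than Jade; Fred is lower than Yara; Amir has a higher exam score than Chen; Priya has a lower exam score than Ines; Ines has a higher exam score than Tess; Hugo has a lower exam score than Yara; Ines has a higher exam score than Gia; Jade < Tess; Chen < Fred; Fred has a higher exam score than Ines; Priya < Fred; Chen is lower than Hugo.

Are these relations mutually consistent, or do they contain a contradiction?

inconsistent

Chaining the given relations yields Jade < Tess < Chen < Amir < Hugo < Gia < Ines < Fred, so Jade < Fred. But one relation states Fred < Jade. These cannot both hold.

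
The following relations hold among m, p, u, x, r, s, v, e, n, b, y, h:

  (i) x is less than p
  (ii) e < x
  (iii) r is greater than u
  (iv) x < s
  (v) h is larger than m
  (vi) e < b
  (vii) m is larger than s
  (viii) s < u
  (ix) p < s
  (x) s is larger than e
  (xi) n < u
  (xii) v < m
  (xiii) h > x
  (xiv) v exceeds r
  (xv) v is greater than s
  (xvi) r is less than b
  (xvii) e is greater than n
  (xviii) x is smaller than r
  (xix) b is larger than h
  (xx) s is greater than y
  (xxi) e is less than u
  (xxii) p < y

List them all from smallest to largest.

n < e < x < p < y < s < u < r < v < m < h < b

Nothing is placed below n, so it is least; from there n < e; e < x; x < p; p < y; y < s; s < u; u < r; r < v; v < m; m < h; h < b, each given directly.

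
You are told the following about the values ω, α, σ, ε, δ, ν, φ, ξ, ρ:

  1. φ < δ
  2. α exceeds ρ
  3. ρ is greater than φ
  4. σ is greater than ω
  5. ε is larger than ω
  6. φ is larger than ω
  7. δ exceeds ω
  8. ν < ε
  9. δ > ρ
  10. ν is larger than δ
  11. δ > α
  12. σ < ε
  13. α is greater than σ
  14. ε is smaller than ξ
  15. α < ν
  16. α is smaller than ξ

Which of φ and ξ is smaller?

φ

φ < ρ and ρ < δ give φ < δ.
With δ < ν: φ < ρ < δ < ν.
With ν < ε: φ < ρ < δ < ν < ε.
With ε < ξ: φ < ρ < δ < ν < ε < ξ.
So φ < ξ; φ is the smaller of the two.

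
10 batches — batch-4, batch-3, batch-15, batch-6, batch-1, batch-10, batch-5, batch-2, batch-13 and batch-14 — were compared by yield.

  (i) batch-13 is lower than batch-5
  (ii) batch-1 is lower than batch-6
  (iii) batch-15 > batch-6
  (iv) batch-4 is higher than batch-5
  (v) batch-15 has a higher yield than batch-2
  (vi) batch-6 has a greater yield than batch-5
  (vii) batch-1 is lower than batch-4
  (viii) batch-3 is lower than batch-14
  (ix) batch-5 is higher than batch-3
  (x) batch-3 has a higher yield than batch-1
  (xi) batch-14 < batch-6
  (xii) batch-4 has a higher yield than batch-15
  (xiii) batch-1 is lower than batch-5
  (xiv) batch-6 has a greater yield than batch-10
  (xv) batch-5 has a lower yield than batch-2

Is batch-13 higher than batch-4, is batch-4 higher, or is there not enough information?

batch-4

batch-13 < batch-5 and batch-5 < batch-2 give batch-13 < batch-2.
Then batch-2 < batch-15 extends the chain to batch-15.
Then batch-15 < batch-4 extends the chain to batch-4.
So batch-4 is higher.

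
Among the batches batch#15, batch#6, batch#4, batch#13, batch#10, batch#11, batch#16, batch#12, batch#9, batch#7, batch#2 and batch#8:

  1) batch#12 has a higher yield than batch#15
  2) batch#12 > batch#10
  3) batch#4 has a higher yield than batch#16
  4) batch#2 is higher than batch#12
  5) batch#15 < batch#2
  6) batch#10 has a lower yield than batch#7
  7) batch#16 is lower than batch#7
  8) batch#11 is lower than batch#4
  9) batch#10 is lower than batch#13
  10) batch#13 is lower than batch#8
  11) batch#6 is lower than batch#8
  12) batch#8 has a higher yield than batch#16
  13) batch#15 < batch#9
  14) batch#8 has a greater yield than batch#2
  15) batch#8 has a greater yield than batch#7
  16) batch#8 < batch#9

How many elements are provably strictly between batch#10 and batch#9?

Chaining upward from batch#10 reaches: batch#12, batch#7, batch#13, batch#2, batch#8.
Chaining downward from batch#9 reaches: batch#15, batch#16, batch#6, batch#12, batch#7, batch#13, batch#2, batch#8.
Strictly between batch#10 and batch#9 are those in both lists: batch#12, batch#7, batch#13, batch#2, batch#8 — 5 elements.

5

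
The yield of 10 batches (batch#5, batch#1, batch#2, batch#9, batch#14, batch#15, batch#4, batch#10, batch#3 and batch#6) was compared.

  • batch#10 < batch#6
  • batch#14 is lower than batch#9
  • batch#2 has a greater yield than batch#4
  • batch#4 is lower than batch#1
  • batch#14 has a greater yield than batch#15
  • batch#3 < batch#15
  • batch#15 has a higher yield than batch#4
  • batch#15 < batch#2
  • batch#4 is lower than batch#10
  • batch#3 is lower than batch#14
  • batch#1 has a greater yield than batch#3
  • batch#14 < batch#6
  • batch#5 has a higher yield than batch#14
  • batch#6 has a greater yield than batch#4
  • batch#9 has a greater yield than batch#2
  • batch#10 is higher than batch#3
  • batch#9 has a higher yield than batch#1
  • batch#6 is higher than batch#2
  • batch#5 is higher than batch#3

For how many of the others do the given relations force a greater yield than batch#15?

From batch#15 the given relations immediately reach batch#14, batch#2.
From those, batch#9, batch#6, batch#5 — 5 in total.
No other element is forced above batch#15 by the given relations, so the count is 5.

5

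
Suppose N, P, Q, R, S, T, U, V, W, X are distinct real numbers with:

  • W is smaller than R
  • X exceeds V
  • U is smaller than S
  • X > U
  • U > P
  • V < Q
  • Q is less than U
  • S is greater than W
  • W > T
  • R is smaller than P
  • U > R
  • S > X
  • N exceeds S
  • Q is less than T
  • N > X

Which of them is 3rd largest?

X

The consecutive relations fix a unique order: V < Q < T < W < R < P < U < X < S < N.
Counting 3 from the largest end gives X.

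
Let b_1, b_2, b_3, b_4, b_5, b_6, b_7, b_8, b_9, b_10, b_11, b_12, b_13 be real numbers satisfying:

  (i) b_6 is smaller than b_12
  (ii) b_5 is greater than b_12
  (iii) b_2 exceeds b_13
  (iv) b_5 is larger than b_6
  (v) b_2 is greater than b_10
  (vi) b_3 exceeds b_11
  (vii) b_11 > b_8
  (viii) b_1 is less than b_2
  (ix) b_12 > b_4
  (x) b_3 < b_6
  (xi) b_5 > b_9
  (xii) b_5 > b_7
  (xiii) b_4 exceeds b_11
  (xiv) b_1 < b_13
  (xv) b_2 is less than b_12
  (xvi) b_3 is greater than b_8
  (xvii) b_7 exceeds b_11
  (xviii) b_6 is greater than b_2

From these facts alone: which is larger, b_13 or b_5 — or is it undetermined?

Link the given pairs in sequence: b_13 < b_2; b_2 < b_6; b_6 < b_12; b_12 < b_5.
Chaining these gives b_13 < b_2 < b_6 < b_12 < b_5.
So b_5 is larger.

b_5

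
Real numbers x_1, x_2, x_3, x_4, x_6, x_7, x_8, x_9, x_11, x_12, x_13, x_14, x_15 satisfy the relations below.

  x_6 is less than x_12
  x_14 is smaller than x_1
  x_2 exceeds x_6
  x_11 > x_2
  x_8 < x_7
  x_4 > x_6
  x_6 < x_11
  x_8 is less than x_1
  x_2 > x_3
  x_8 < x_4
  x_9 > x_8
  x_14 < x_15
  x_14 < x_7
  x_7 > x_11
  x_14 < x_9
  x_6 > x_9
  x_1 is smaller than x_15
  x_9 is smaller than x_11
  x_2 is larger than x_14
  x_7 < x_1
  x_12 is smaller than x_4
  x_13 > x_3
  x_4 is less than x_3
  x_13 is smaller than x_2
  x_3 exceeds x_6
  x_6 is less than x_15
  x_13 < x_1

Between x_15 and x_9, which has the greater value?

Following the relations from x_9: x_9 < x_6 < x_12 < x_4 < x_3 < x_13 < x_2 < x_11 < x_7 < x_1 < x_15.
So x_9 < x_15; x_15 is the larger of the two.

x_15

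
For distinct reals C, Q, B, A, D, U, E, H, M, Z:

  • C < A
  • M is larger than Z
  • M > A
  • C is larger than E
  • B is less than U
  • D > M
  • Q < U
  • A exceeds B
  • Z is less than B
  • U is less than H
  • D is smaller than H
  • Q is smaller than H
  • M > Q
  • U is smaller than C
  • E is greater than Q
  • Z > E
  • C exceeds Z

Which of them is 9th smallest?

The consecutive relations fix a unique order: Q < E < Z < B < U < C < A < M < D < H.
The 9th smallest is D.

D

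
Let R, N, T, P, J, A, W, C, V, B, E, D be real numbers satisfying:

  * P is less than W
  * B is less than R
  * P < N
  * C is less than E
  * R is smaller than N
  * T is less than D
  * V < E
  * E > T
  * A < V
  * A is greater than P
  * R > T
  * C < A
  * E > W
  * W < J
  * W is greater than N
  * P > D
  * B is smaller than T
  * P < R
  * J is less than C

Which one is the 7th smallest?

Chaining the given pairs: B < T < D < P < R < N < W < J < C < A < V < E.
Counting 7 from the smallest end gives W.

W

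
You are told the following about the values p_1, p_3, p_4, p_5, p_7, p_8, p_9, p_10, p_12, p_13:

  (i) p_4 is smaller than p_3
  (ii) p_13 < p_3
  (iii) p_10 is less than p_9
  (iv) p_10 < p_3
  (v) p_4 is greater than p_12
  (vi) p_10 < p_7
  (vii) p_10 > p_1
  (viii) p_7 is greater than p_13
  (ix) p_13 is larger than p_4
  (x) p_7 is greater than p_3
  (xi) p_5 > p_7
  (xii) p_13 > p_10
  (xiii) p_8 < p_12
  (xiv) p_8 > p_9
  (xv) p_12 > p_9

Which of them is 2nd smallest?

Chaining the given pairs: p_1 < p_10 < p_9 < p_8 < p_12 < p_4 < p_13 < p_3 < p_7 < p_5.
The 2nd smallest is p_10.

p_10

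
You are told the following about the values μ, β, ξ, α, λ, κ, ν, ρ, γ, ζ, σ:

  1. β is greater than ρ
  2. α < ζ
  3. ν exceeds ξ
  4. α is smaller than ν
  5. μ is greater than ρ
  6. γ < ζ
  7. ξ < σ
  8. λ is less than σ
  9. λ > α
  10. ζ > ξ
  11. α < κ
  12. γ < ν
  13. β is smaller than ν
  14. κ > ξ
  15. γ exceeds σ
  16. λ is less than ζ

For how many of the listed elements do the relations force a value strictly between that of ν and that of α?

The relations place α below ν. An element lies strictly between them when it is forced above α and also forced below ν.
Above α: {λ, κ, σ, γ, ζ}. Below ν: {ξ, ρ, β, λ, σ, γ}.
Intersection: {λ, σ, γ} — 3.

3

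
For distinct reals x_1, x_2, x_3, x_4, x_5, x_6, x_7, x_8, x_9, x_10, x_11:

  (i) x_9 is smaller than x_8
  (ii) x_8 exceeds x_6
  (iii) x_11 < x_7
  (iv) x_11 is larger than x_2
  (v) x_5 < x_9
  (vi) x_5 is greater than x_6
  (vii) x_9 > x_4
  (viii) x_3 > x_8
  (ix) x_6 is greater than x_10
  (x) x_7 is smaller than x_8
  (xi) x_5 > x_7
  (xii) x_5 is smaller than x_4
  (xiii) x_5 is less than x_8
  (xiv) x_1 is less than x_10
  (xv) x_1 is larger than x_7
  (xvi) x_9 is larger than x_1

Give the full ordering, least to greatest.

x_2 < x_11 < x_7 < x_1 < x_10 < x_6 < x_5 < x_4 < x_9 < x_8 < x_3

Nothing is placed below x_2, so it is least; from there x_2 < x_11; x_11 < x_7; x_7 < x_1; x_1 < x_10; x_10 < x_6; x_6 < x_5; x_5 < x_4; x_4 < x_9; x_9 < x_8; x_8 < x_3, each given directly.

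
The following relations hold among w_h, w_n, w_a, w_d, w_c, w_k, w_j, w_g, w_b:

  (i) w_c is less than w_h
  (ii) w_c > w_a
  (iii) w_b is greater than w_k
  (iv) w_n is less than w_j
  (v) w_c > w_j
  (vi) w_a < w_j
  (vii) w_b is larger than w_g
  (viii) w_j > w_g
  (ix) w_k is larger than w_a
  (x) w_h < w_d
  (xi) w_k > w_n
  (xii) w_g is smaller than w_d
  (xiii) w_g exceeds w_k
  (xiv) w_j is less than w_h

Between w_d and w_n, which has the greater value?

The relevant relations are w_n < w_k; w_k < w_g; w_g < w_j; w_j < w_c; w_c < w_h; w_h < w_d.
Chaining these gives w_n < w_k < w_g < w_j < w_c < w_h < w_d.
So w_n < w_d; w_d is the larger of the two.

w_d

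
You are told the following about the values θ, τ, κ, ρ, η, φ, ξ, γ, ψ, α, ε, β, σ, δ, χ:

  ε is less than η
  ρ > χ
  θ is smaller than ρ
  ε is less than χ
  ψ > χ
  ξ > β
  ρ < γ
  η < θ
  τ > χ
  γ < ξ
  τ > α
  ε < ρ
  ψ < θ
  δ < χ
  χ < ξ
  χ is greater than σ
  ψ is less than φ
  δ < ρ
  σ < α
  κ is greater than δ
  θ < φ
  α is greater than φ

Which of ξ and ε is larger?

ξ

Chaining the given relations: ε < η < θ < ρ < γ < ξ.
So ε < ξ; ξ is the larger of the two.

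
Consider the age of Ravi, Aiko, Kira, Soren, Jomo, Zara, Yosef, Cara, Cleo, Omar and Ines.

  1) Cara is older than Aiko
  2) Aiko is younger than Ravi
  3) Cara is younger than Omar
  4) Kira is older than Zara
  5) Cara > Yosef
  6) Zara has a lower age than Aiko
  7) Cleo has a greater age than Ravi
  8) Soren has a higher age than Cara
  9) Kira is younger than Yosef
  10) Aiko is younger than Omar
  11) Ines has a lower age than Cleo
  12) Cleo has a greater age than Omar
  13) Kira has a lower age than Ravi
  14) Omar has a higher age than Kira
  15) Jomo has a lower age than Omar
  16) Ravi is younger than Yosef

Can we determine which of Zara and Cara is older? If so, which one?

Cara

Chaining the given relations: Zara < Aiko < Ravi < Yosef < Cara.
So Cara is older.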